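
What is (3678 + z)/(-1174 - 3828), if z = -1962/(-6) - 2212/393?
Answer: -1571753/1965786 ≈ -0.79955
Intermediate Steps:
z = 126299/393 (z = -1962*(-⅙) - 2212*1/393 = 327 - 2212/393 = 126299/393 ≈ 321.37)
(3678 + z)/(-1174 - 3828) = (3678 + 126299/393)/(-1174 - 3828) = (1571753/393)/(-5002) = (1571753/393)*(-1/5002) = -1571753/1965786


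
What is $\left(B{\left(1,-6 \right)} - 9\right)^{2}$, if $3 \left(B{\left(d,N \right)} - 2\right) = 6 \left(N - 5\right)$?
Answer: $841$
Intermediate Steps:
$B{\left(d,N \right)} = -8 + 2 N$ ($B{\left(d,N \right)} = 2 + \frac{6 \left(N - 5\right)}{3} = 2 + \frac{6 \left(-5 + N\right)}{3} = 2 + \frac{-30 + 6 N}{3} = 2 + \left(-10 + 2 N\right) = -8 + 2 N$)
$\left(B{\left(1,-6 \right)} - 9\right)^{2} = \left(\left(-8 + 2 \left(-6\right)\right) - 9\right)^{2} = \left(\left(-8 - 12\right) - 9\right)^{2} = \left(-20 - 9\right)^{2} = \left(-29\right)^{2} = 841$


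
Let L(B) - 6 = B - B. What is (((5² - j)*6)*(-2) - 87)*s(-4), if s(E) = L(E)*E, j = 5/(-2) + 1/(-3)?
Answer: 10104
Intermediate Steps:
j = -17/6 (j = 5*(-½) + 1*(-⅓) = -5/2 - ⅓ = -17/6 ≈ -2.8333)
L(B) = 6 (L(B) = 6 + (B - B) = 6 + 0 = 6)
s(E) = 6*E
(((5² - j)*6)*(-2) - 87)*s(-4) = (((5² - 1*(-17/6))*6)*(-2) - 87)*(6*(-4)) = (((25 + 17/6)*6)*(-2) - 87)*(-24) = (((167/6)*6)*(-2) - 87)*(-24) = (167*(-2) - 87)*(-24) = (-334 - 87)*(-24) = -421*(-24) = 10104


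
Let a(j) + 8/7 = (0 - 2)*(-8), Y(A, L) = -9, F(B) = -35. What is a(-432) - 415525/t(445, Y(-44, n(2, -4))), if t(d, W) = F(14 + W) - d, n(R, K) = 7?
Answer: 591719/672 ≈ 880.53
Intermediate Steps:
t(d, W) = -35 - d
a(j) = 104/7 (a(j) = -8/7 + (0 - 2)*(-8) = -8/7 - 2*(-8) = -8/7 + 16 = 104/7)
a(-432) - 415525/t(445, Y(-44, n(2, -4))) = 104/7 - 415525/(-35 - 1*445) = 104/7 - 415525/(-35 - 445) = 104/7 - 415525/(-480) = 104/7 - 415525*(-1)/480 = 104/7 - 1*(-83105/96) = 104/7 + 83105/96 = 591719/672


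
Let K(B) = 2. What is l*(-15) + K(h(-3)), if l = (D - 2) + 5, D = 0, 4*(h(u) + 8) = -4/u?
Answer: -43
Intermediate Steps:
h(u) = -8 - 1/u (h(u) = -8 + (-4/u)/4 = -8 - 1/u)
l = 3 (l = (0 - 2) + 5 = -2 + 5 = 3)
l*(-15) + K(h(-3)) = 3*(-15) + 2 = -45 + 2 = -43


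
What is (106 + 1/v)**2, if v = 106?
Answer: 126270169/11236 ≈ 11238.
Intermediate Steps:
(106 + 1/v)**2 = (106 + 1/106)**2 = (11237/106)**2 = 126270169/11236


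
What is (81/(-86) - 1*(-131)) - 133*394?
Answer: -4495387/86 ≈ -52272.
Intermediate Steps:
(81/(-86) - 1*(-131)) - 133*394 = (81*(-1/86) + 131) - 52402 = (-81/86 + 131) - 52402 = 11185/86 - 52402 = -4495387/86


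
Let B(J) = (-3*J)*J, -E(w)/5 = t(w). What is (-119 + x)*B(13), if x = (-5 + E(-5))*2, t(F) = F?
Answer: 40053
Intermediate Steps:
E(w) = -5*w
B(J) = -3*J**2
x = 40 (x = (-5 - 5*(-5))*2 = (-5 + 25)*2 = 20*2 = 40)
(-119 + x)*B(13) = (-119 + 40)*(-3*13**2) = -(-237)*169 = -79*(-507) = 40053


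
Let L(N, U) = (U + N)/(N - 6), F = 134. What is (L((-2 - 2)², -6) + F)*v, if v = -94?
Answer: -12690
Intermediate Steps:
L(N, U) = (N + U)/(-6 + N)
(L((-2 - 2)², -6) + F)*v = (((-2 - 2)² - 6)/(-6 + (-2 - 2)²) + 134)*(-94) = (((-4)² - 6)/(-6 + (-4)²) + 134)*(-94) = ((16 - 6)/(-6 + 16) + 134)*(-94) = (10/10 + 134)*(-94) = ((⅒)*10 + 134)*(-94) = (1 + 134)*(-94) = 135*(-94) = -12690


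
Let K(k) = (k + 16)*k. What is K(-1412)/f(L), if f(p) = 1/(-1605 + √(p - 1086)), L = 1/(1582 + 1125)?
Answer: -3163698960 + 1971152*I*√7958041307/2707 ≈ -3.1637e+9 + 6.4958e+7*I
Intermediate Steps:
L = 1/2707 ≈ 0.00036941
f(p) = 1/(-1605 + √(-1086 + p))
K(k) = k*(16 + k) (K(k) = (16 + k)*k = k*(16 + k))
K(-1412)/f(L) = (-1412*(16 - 1412))/(1/(-1605 + √(-1086 + 1/2707))) = (-1412*(-1396))/(1/(-1605 + √(-2939801/2707))) = 1971152/(1/(-1605 + I*√7958041307/2707)) = 1971152*(-1605 + I*√7958041307/2707) = -3163698960 + 1971152*I*√7958041307/2707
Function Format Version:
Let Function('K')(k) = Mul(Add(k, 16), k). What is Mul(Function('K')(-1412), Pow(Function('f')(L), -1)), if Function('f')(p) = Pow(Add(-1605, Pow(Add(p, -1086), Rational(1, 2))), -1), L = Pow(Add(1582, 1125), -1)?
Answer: Add(-3163698960, Mul(Rational(1971152, 2707), I, Pow(7958041307, Rational(1, 2)))) ≈ Add(-3.1637e+9, Mul(6.4958e+7, I))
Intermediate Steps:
L = Rational(1, 2707) (L = Pow(2707, -1) = Rational(1, 2707) ≈ 0.00036941)
Function('f')(p) = Pow(Add(-1605, Pow(Add(-1086, p), Rational(1, 2))), -1)
Function('K')(k) = Mul(k, Add(16, k)) (Function('K')(k) = Mul(Add(16, k), k) = Mul(k, Add(16, k)))
Mul(Function('K')(-1412), Pow(Function('f')(L), -1)) = Mul(Mul(-1412, Add(16, -1412)), Pow(Pow(Add(-1605, Pow(Add(-1086, Rational(1, 2707)), Rational(1, 2))), -1), -1)) = Mul(Mul(-1412, -1396), Pow(Pow(Add(-1605, Pow(Rational(-2939801, 2707), Rational(1, 2))), -1), -1)) = Mul(1971152, Pow(Pow(Add(-1605, Mul(Rational(1, 2707), I, Pow(7958041307, Rational(1, 2)))), -1), -1)) = Mul(1971152, Add(-1605, Mul(Rational(1, 2707), I, Pow(7958041307, Rational(1, 2))))) = Add(-3163698960, Mul(Rational(1971152, 2707), I, Pow(7958041307, Rational(1, 2))))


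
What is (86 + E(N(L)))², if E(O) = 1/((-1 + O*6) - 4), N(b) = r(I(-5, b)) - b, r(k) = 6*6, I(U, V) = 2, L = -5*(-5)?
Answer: 27531009/3721 ≈ 7398.8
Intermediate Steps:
L = 25
r(k) = 36
N(b) = 36 - b
E(O) = 1/(-5 + 6*O) (E(O) = 1/((-1 + 6*O) - 4) = 1/(-5 + 6*O))
(86 + E(N(L)))² = (86 + 1/(-5 + 6*(36 - 1*25)))² = (86 + 1/(-5 + 6*(36 - 25)))² = (86 + 1/(-5 + 6*11))² = (86 + 1/(-5 + 66))² = (86 + 1/61)² = (5247/61)² = 27531009/3721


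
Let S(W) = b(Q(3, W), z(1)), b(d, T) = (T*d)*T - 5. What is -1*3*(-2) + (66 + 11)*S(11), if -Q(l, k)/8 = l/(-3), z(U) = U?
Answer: 237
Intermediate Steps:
Q(l, k) = 8*l/3 (Q(l, k) = -8*l/(-3) = -8*l*(-1)/3 = -(-8)*l/3 = 8*l/3)
b(d, T) = -5 + d*T² (b(d, T) = d*T² - 5 = -5 + d*T²)
S(W) = 3 (S(W) = -5 + ((8/3)*3)*1² = -5 + 8*1 = -5 + 8 = 3)
-1*3*(-2) + (66 + 11)*S(11) = -1*3*(-2) + (66 + 11)*3 = -3*(-2) + 77*3 = 6 + 231 = 237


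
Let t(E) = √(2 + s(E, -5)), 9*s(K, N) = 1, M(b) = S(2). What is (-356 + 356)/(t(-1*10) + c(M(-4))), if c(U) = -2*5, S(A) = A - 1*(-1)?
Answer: 0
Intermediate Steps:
S(A) = 1 + A (S(A) = A + 1 = 1 + A)
M(b) = 3 (M(b) = 1 + 2 = 3)
s(K, N) = ⅑ (s(K, N) = (⅑)*1 = ⅑)
t(E) = √19/3 (t(E) = √(2 + ⅑) = √(19/9) = √19/3)
c(U) = -10
(-356 + 356)/(t(-1*10) + c(M(-4))) = (-356 + 356)/(√19/3 - 10) = 0/(-10 + √19/3) = 0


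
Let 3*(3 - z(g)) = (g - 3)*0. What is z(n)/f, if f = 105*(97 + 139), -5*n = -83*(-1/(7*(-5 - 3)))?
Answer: 1/8260 ≈ 0.00012107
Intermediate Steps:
n = 83/280 (n = -(-83)/(5*((-5 - 3)*(-7))) = -(-83)/(5*((-8*(-7)))) = -(-83)/(5*56) = -⅕*(-83/56) = 83/280 ≈ 0.29643)
z(g) = 3 (z(g) = 3 - (g - 3)*0/3 = 3 - (-3 + g)*0/3 = 3 - ⅓*0 = 3 + 0 = 3)
f = 24780 (f = 105*236 = 24780)
z(n)/f = 3/24780 = 3*(1/24780) = 1/8260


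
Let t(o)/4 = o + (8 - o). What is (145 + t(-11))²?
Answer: 31329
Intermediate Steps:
t(o) = 32 (t(o) = 4*(o + (8 - o)) = 4*8 = 32)
(145 + t(-11))² = (145 + 32)² = 177² = 31329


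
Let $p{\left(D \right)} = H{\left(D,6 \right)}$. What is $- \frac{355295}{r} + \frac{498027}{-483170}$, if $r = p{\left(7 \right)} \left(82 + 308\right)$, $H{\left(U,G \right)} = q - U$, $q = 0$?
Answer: $\frac{8515413572}{65952705} \approx 129.11$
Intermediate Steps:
$H{\left(U,G \right)} = - U$ ($H{\left(U,G \right)} = 0 - U = - U$)
$p{\left(D \right)} = - D$
$r = -2730$ ($r = \left(-1\right) 7 \left(82 + 308\right) = \left(-7\right) 390 = -2730$)
$- \frac{355295}{r} + \frac{498027}{-483170} = - \frac{355295}{-2730} + \frac{498027}{-483170} = \left(-355295\right) \left(- \frac{1}{2730}\right) + 498027 \left(- \frac{1}{483170}\right) = \frac{71059}{546} - \frac{498027}{483170} = \frac{8515413572}{65952705}$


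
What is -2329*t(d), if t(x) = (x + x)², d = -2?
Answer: -37264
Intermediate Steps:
t(x) = 4*x² (t(x) = (2*x)² = 4*x²)
-2329*t(d) = -9316*(-2)² = -9316*4 = -2329*16 = -37264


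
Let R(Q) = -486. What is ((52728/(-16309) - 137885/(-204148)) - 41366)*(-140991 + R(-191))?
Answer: 121032723902663187/20679812 ≈ 5.8527e+9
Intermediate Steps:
((52728/(-16309) - 137885/(-204148)) - 41366)*(-140991 + R(-191)) = ((52728/(-16309) - 137885/(-204148)) - 41366)*(-140991 - 486) = ((52728*(-1/16309) - 137885*(-1/204148)) - 41366)*(-141477) = ((-52728/16309 + 5995/8876) - 41366)*(-141477) = (-370241273/144758684 - 41366)*(-141477) = -5988457963617/144758684*(-141477) = 121032723902663187/20679812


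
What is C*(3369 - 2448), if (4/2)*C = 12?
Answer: 5526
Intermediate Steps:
C = 6 (C = (½)*12 = 6)
C*(3369 - 2448) = 6*(3369 - 2448) = 6*921 = 5526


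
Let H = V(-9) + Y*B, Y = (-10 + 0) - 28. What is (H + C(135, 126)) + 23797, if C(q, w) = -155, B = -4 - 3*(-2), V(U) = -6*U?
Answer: 23620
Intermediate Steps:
B = 2 (B = -4 + 6 = 2)
Y = -38 (Y = -10 - 28 = -38)
H = -22 (H = -6*(-9) - 38*2 = 54 - 76 = -22)
(H + C(135, 126)) + 23797 = (-22 - 155) + 23797 = -177 + 23797 = 23620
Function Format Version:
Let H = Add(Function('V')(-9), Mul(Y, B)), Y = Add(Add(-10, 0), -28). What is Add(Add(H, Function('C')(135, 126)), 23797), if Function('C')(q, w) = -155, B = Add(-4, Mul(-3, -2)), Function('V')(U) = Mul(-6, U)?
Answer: 23620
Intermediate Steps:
B = 2 (B = Add(-4, 6) = 2)
Y = -38 (Y = Add(-10, -28) = -38)
H = -22 (H = Add(Mul(-6, -9), Mul(-38, 2)) = Add(54, -76) = -22)
Add(Add(H, Function('C')(135, 126)), 23797) = Add(Add(-22, -155), 23797) = Add(-177, 23797) = 23620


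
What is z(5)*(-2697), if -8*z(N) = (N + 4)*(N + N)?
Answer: 121365/4 ≈ 30341.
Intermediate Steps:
z(N) = -N*(4 + N)/4 (z(N) = -(N + 4)*(N + N)/8 = -(4 + N)*2*N/8 = -N*(4 + N)/4)
z(5)*(-2697) = -¼*5*(4 + 5)*(-2697) = -¼*5*9*(-2697) = -45/4*(-2697) = 121365/4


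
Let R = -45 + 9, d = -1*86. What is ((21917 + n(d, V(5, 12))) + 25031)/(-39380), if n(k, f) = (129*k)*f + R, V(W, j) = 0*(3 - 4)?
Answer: -11728/9845 ≈ -1.1913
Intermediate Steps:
V(W, j) = 0 (V(W, j) = 0*(-1) = 0)
d = -86
R = -36
n(k, f) = -36 + 129*f*k (n(k, f) = (129*k)*f - 36 = 129*f*k - 36 = -36 + 129*f*k)
((21917 + n(d, V(5, 12))) + 25031)/(-39380) = ((21917 + (-36 + 129*0*(-86))) + 25031)/(-39380) = ((21917 + (-36 + 0)) + 25031)*(-1/39380) = ((21917 - 36) + 25031)*(-1/39380) = (21881 + 25031)*(-1/39380) = 46912*(-1/39380) = -11728/9845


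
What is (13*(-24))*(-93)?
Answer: 29016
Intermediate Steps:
(13*(-24))*(-93) = -312*(-93) = 29016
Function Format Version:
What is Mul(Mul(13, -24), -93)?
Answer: 29016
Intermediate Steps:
Mul(Mul(13, -24), -93) = Mul(-312, -93) = 29016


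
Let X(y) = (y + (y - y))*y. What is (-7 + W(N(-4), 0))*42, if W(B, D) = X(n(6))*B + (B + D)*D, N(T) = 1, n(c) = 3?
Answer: 84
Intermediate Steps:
X(y) = y² (X(y) = (y + 0)*y = y*y = y²)
W(B, D) = 9*B + D*(B + D) (W(B, D) = 3²*B + (B + D)*D = 9*B + D*(B + D))
(-7 + W(N(-4), 0))*42 = (-7 + (0² + 9*1 + 1*0))*42 = (-7 + (0 + 9 + 0))*42 = (-7 + 9)*42 = 2*42 = 84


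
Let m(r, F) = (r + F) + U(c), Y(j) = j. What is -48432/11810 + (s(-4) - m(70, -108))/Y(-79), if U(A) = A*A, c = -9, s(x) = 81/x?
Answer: -6158291/1865980 ≈ -3.3003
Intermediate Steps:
U(A) = A²
m(r, F) = 81 + F + r (m(r, F) = (r + F) + (-9)² = (F + r) + 81 = 81 + F + r)
-48432/11810 + (s(-4) - m(70, -108))/Y(-79) = -48432/11810 + (81/(-4) - (81 - 108 + 70))/(-79) = -48432*1/11810 + (81*(-¼) - 1*43)*(-1/79) = -24216/5905 + (-81/4 - 43)*(-1/79) = -24216/5905 - 253/4*(-1/79) = -24216/5905 + 253/316 = -6158291/1865980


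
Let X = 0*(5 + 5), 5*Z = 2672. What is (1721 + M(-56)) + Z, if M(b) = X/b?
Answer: 11277/5 ≈ 2255.4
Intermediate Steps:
Z = 2672/5 (Z = (1/5)*2672 = 2672/5 ≈ 534.40)
X = 0 (X = 0*10 = 0)
M(b) = 0 (M(b) = 0/b = 0)
(1721 + M(-56)) + Z = (1721 + 0) + 2672/5 = 1721 + 2672/5 = 11277/5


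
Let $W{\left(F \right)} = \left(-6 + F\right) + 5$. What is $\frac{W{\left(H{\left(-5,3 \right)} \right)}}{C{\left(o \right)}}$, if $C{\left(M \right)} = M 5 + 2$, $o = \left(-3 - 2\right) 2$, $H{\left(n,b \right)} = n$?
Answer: $\frac{1}{8} \approx 0.125$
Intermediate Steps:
$W{\left(F \right)} = -1 + F$
$o = -10$ ($o = \left(-5\right) 2 = -10$)
$C{\left(M \right)} = 2 + 5 M$ ($C{\left(M \right)} = 5 M + 2 = 2 + 5 M$)
$\frac{W{\left(H{\left(-5,3 \right)} \right)}}{C{\left(o \right)}} = \frac{-1 - 5}{2 + 5 \left(-10\right)} = - \frac{6}{2 - 50} = - \frac{6}{-48} = \left(-6\right) \left(- \frac{1}{48}\right) = \frac{1}{8}$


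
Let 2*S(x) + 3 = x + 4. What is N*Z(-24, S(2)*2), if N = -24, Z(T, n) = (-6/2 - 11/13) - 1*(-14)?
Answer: -3168/13 ≈ -243.69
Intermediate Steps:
S(x) = ½ + x/2 (S(x) = -3/2 + (x + 4)/2 = -3/2 + (4 + x)/2 = -3/2 + (2 + x/2) = ½ + x/2)
Z(T, n) = 132/13 (Z(T, n) = (-6*½ - 11*1/13) + 14 = (-3 - 11/13) + 14 = -50/13 + 14 = 132/13)
N*Z(-24, S(2)*2) = -24*132/13 = -3168/13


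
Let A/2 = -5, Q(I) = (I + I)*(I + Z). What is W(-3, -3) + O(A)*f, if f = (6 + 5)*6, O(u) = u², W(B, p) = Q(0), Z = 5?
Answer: 6600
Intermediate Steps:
Q(I) = 2*I*(5 + I) (Q(I) = (I + I)*(I + 5) = (2*I)*(5 + I) = 2*I*(5 + I))
W(B, p) = 0 (W(B, p) = 2*0*(5 + 0) = 2*0*5 = 0)
A = -10 (A = 2*(-5) = -10)
f = 66 (f = 11*6 = 66)
W(-3, -3) + O(A)*f = 0 + (-10)²*66 = 0 + 100*66 = 0 + 6600 = 6600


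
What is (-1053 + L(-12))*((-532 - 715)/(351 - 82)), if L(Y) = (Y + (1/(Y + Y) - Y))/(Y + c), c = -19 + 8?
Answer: 724824985/148488 ≈ 4881.4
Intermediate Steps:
c = -11
L(Y) = 1/(2*Y*(-11 + Y)) (L(Y) = (Y + (1/(Y + Y) - Y))/(Y - 11) = (Y + (1/(2*Y) - Y))/(-11 + Y) = (1/(2*Y))/(-11 + Y) = 1/(2*Y*(-11 + Y)))
(-1053 + L(-12))*((-532 - 715)/(351 - 82)) = (-1053 + (1/2)/(-12*(-11 - 12)))*((-532 - 715)/(351 - 82)) = (-1053 + (1/2)*(-1/12)/(-23))*(-1247/269) = (-1053 + (1/2)*(-1/12)*(-1/23))*(-1247*1/269) = (-1053 + 1/552)*(-1247/269) = -581255/552*(-1247/269) = 724824985/148488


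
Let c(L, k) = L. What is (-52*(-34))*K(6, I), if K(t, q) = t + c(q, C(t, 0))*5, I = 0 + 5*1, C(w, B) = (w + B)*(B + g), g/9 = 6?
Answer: 54808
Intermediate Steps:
g = 54 (g = 9*6 = 54)
C(w, B) = (54 + B)*(B + w) (C(w, B) = (w + B)*(B + 54) = (B + w)*(54 + B) = (54 + B)*(B + w))
I = 5 (I = 0 + 5 = 5)
K(t, q) = t + 5*q (K(t, q) = t + q*5 = t + 5*q)
(-52*(-34))*K(6, I) = (-52*(-34))*(6 + 5*5) = 1768*(6 + 25) = 1768*31 = 54808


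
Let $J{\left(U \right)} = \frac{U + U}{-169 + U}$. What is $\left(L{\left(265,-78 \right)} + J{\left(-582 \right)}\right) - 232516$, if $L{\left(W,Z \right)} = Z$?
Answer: $- \frac{174676930}{751} \approx -2.3259 \cdot 10^{5}$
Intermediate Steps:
$J{\left(U \right)} = \frac{2 U}{-169 + U}$
$\left(L{\left(265,-78 \right)} + J{\left(-582 \right)}\right) - 232516 = \left(-78 + 2 \left(-582\right) \frac{1}{-169 - 582}\right) - 232516 = \left(-78 + 2 \left(-582\right) \frac{1}{-751}\right) - 232516 = \left(-78 + 2 \left(-582\right) \left(- \frac{1}{751}\right)\right) - 232516 = \left(-78 + \frac{1164}{751}\right) - 232516 = - \frac{57414}{751} - 232516 = - \frac{174676930}{751}$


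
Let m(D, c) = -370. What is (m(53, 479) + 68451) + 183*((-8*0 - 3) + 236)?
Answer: 110720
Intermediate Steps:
(m(53, 479) + 68451) + 183*((-8*0 - 3) + 236) = (-370 + 68451) + 183*((-8*0 - 3) + 236) = 68081 + 183*((0 - 3) + 236) = 68081 + 183*(-3 + 236) = 68081 + 183*233 = 68081 + 42639 = 110720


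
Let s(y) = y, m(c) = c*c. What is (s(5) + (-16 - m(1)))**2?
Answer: 144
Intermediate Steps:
m(c) = c**2
(s(5) + (-16 - m(1)))**2 = (5 + (-16 - 1*1**2))**2 = (5 + (-16 - 1*1))**2 = (5 + (-16 - 1))**2 = (5 - 17)**2 = (-12)**2 = 144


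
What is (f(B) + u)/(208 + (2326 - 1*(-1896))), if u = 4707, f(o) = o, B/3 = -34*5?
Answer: 4197/4430 ≈ 0.94740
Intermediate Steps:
B = -510 (B = 3*(-34*5) = 3*(-170) = -510)
(f(B) + u)/(208 + (2326 - 1*(-1896))) = (-510 + 4707)/(208 + (2326 - 1*(-1896))) = 4197/(208 + (2326 + 1896)) = 4197/(208 + 4222) = 4197/4430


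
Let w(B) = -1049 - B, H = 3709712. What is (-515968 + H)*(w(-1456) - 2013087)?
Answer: -6427984673920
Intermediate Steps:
(-515968 + H)*(w(-1456) - 2013087) = (-515968 + 3709712)*((-1049 - 1*(-1456)) - 2013087) = 3193744*((-1049 + 1456) - 2013087) = 3193744*(407 - 2013087) = 3193744*(-2012680) = -6427984673920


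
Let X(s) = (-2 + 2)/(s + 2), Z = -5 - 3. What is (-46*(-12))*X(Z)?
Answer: 0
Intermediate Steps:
Z = -8
X(s) = 0 (X(s) = 0/(2 + s) = 0)
(-46*(-12))*X(Z) = -46*(-12)*0 = 552*0 = 0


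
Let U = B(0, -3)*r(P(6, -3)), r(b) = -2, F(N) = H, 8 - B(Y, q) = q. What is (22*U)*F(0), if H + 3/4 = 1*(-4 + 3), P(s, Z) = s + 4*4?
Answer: 847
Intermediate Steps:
B(Y, q) = 8 - q
P(s, Z) = 16 + s (P(s, Z) = s + 16 = 16 + s)
H = -7/4 (H = -¾ + 1*(-4 + 3) = -¾ + 1*(-1) = -¾ - 1 = -7/4 ≈ -1.7500)
F(N) = -7/4
U = -22 (U = (8 - 1*(-3))*(-2) = (8 + 3)*(-2) = 11*(-2) = -22)
(22*U)*F(0) = (22*(-22))*(-7/4) = -484*(-7/4) = 847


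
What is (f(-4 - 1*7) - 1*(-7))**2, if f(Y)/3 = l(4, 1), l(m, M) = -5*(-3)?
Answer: 2704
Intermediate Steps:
l(m, M) = 15
f(Y) = 45 (f(Y) = 3*15 = 45)
(f(-4 - 1*7) - 1*(-7))**2 = (45 - 1*(-7))**2 = (45 + 7)**2 = 52**2 = 2704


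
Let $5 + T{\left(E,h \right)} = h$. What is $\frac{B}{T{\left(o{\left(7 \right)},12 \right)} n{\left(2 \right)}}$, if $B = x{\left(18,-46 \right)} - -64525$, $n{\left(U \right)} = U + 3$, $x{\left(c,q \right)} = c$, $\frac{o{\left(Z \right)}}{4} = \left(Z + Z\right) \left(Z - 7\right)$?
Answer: $\frac{64543}{35} \approx 1844.1$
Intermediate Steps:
$o{\left(Z \right)} = 8 Z \left(-7 + Z\right)$ ($o{\left(Z \right)} = 4 \left(Z + Z\right) \left(Z - 7\right) = 4 \cdot 2 Z \left(-7 + Z\right) = 8 Z \left(-7 + Z\right)$)
$n{\left(U \right)} = 3 + U$
$T{\left(E,h \right)} = -5 + h$
$B = 64543$ ($B = 18 - -64525 = 18 + 64525 = 64543$)
$\frac{B}{T{\left(o{\left(7 \right)},12 \right)} n{\left(2 \right)}} = \frac{64543}{\left(-5 + 12\right) \left(3 + 2\right)} = \frac{64543}{7 \cdot 5} = \frac{64543}{35}$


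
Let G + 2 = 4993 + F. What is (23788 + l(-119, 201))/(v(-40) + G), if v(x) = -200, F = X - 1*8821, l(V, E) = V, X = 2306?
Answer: -23669/1724 ≈ -13.729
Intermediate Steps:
F = -6515 (F = 2306 - 1*8821 = 2306 - 8821 = -6515)
G = -1524 (G = -2 + (4993 - 6515) = -2 - 1522 = -1524)
(23788 + l(-119, 201))/(v(-40) + G) = (23788 - 119)/(-200 - 1524) = 23669/(-1724) = 23669*(-1/1724) = -23669/1724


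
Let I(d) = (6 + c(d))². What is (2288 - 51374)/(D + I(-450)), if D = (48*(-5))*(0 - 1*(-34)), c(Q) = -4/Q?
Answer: 1242489375/205636048 ≈ 6.0422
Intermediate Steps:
I(d) = (6 - 4/d)²
D = -8160 (D = -240*(0 + 34) = -240*34 = -8160)
(2288 - 51374)/(D + I(-450)) = (2288 - 51374)/(-8160 + (6 - 4/(-450))²) = -49086/(-8160 + (6 - 4*(-1/450))²) = -49086/(-8160 + (6 + 2/225)²) = -49086/(-8160 + (1352/225)²) = -49086/(-8160 + 1827904/50625) = -49086/(-411272096/50625) = -49086*(-50625/411272096) = 1242489375/205636048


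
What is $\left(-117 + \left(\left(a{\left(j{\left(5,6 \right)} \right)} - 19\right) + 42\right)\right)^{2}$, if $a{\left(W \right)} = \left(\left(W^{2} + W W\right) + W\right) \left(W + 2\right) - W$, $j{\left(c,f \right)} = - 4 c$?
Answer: $199204996$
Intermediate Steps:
$a{\left(W \right)} = - W + \left(2 + W\right) \left(W + 2 W^{2}\right)$ ($a{\left(W \right)} = \left(\left(W^{2} + W^{2}\right) + W\right) \left(2 + W\right) - W = \left(2 W^{2} + W\right) \left(2 + W\right) - W = \left(W + 2 W^{2}\right) \left(2 + W\right) - W = \left(2 + W\right) \left(W + 2 W^{2}\right) - W = - W + \left(2 + W\right) \left(W + 2 W^{2}\right)$)
$\left(-117 + \left(\left(a{\left(j{\left(5,6 \right)} \right)} - 19\right) + 42\right)\right)^{2} = \left(-117 + \left(\left(\left(-4\right) 5 \left(1 + 2 \left(\left(-4\right) 5\right)^{2} + 5 \left(\left(-4\right) 5\right)\right) - 19\right) + 42\right)\right)^{2} = \left(-117 + \left(\left(- 20 \left(1 + 2 \left(-20\right)^{2} + 5 \left(-20\right)\right) - 19\right) + 42\right)\right)^{2} = \left(-117 + \left(\left(- 20 \left(1 + 2 \cdot 400 - 100\right) - 19\right) + 42\right)\right)^{2} = \left(-117 + \left(\left(- 20 \left(1 + 800 - 100\right) - 19\right) + 42\right)\right)^{2} = \left(-117 + \left(\left(\left(-20\right) 701 - 19\right) + 42\right)\right)^{2} = \left(-117 + \left(\left(-14020 - 19\right) + 42\right)\right)^{2} = \left(-117 + \left(-14039 + 42\right)\right)^{2} = \left(-117 - 13997\right)^{2} = \left(-14114\right)^{2} = 199204996$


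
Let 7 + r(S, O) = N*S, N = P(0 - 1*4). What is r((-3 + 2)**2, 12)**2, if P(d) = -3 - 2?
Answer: 144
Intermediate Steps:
P(d) = -5
N = -5
r(S, O) = -7 - 5*S
r((-3 + 2)**2, 12)**2 = (-7 - 5*(-3 + 2)**2)**2 = (-7 - 5*(-1)**2)**2 = (-7 - 5*1)**2 = (-7 - 5)**2 = (-12)**2 = 144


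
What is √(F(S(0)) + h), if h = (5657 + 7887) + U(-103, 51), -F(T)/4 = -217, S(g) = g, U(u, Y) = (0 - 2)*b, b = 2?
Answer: 2*√3602 ≈ 120.03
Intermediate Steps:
U(u, Y) = -4 (U(u, Y) = (0 - 2)*2 = -2*2 = -4)
F(T) = 868 (F(T) = -4*(-217) = 868)
h = 13540 (h = (5657 + 7887) - 4 = 13544 - 4 = 13540)
√(F(S(0)) + h) = √(868 + 13540) = √14408 = 2*√3602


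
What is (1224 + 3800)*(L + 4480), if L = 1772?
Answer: 31410048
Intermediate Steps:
(1224 + 3800)*(L + 4480) = (1224 + 3800)*(1772 + 4480) = 5024*6252 = 31410048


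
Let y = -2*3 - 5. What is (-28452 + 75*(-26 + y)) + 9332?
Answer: -21895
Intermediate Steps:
y = -11 (y = -6 - 5 = -11)
(-28452 + 75*(-26 + y)) + 9332 = (-28452 + 75*(-26 - 11)) + 9332 = (-28452 + 75*(-37)) + 9332 = (-28452 - 2775) + 9332 = -31227 + 9332 = -21895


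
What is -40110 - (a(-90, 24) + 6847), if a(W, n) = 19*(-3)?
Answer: -46900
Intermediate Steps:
a(W, n) = -57
-40110 - (a(-90, 24) + 6847) = -40110 - (-57 + 6847) = -40110 - 1*6790 = -40110 - 6790 = -46900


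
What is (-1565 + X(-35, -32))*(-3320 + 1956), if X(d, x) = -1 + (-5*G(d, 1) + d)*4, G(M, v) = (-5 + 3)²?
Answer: 2436104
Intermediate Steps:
G(M, v) = 4 (G(M, v) = (-2)² = 4)
X(d, x) = -81 + 4*d (X(d, x) = -1 + (-5*4 + d)*4 = -1 + (-20 + d)*4 = -1 + (-80 + 4*d) = -81 + 4*d)
(-1565 + X(-35, -32))*(-3320 + 1956) = (-1565 + (-81 + 4*(-35)))*(-3320 + 1956) = (-1565 + (-81 - 140))*(-1364) = (-1565 - 221)*(-1364) = -1786*(-1364) = 2436104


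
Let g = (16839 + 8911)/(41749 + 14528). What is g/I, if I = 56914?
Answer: 12875/1601474589 ≈ 8.0395e-6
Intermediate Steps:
g = 25750/56277 ≈ 0.45756
g/I = (25750/56277)/56914 = (25750/56277)*(1/56914) = 12875/1601474589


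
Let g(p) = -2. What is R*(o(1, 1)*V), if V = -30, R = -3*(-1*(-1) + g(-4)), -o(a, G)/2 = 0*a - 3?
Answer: -540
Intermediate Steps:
o(a, G) = 6 (o(a, G) = -2*(0*a - 3) = -2*(0 - 3) = -2*(-3) = 6)
R = 3 (R = -3*(-1*(-1) - 2) = -3*(1 - 2) = -3*(-1) = 3)
R*(o(1, 1)*V) = 3*(6*(-30)) = 3*(-180) = -540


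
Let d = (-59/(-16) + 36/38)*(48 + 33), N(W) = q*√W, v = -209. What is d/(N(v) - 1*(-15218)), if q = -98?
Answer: 41352741/1690781120 + 38043*I*√209/241540160 ≈ 0.024458 + 0.002277*I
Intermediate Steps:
N(W) = -98*√W
d = 114129/304 (d = (-59*(-1/16) + 36*(1/38))*81 = (59/16 + 18/19)*81 = (1409/304)*81 = 114129/304 ≈ 375.42)
d/(N(v) - 1*(-15218)) = 114129/(304*(-98*I*√209 - 1*(-15218))) = 114129/(304*(-98*I*√209 + 15218)) = 114129/(304*(15218 - 98*I*√209))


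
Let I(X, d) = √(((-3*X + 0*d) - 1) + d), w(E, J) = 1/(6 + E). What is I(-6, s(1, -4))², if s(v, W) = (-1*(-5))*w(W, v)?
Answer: 39/2 ≈ 19.500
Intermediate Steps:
s(v, W) = 5/(6 + W) (s(v, W) = (-1*(-5))/(6 + W) = 5/(6 + W))
I(X, d) = √(-1 + d - 3*X) (I(X, d) = √(((-3*X + 0) - 1) + d) = √((-3*X - 1) + d) = √((-1 - 3*X) + d) = √(-1 + d - 3*X))
I(-6, s(1, -4))² = (√(-1 + 5/(6 - 4) - 3*(-6)))² = (√(-1 + 5/2 + 18))² = (√(39/2))² = (√78/2)² = 39/2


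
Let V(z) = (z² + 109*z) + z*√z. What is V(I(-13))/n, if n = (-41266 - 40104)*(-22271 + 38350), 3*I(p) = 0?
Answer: 0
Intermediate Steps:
I(p) = 0 (I(p) = (⅓)*0 = 0)
V(z) = z² + z^(3/2) + 109*z (V(z) = (z² + 109*z) + z^(3/2) = z² + z^(3/2) + 109*z)
n = -1308348230 (n = -81370*16079 = -1308348230)
V(I(-13))/n = (0² + 0^(3/2) + 109*0)/(-1308348230) = (0 + 0 + 0)*(-1/1308348230) = 0*(-1/1308348230) = 0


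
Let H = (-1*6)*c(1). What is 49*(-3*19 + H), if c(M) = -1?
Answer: -2499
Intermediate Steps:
H = 6 (H = -1*6*(-1) = -6*(-1) = 6)
49*(-3*19 + H) = 49*(-3*19 + 6) = 49*(-57 + 6) = 49*(-51) = -2499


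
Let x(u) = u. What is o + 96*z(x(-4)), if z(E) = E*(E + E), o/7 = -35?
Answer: 2827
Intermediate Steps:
o = -245 (o = 7*(-35) = -245)
z(E) = 2*E**2 (z(E) = E*(2*E) = 2*E**2)
o + 96*z(x(-4)) = -245 + 96*(2*(-4)**2) = -245 + 96*(2*16) = -245 + 96*32 = -245 + 3072 = 2827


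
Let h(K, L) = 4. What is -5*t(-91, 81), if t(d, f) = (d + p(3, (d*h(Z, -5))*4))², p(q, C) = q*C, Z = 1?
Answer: -99413405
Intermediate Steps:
p(q, C) = C*q
t(d, f) = 2401*d² (t(d, f) = (d + ((d*4)*4)*3)² = (d + ((4*d)*4)*3)² = (d + (16*d)*3)² = (d + 48*d)² = (49*d)² = 2401*d²)
-5*t(-91, 81) = -12005*(-91)² = -12005*8281 = -5*19882681 = -99413405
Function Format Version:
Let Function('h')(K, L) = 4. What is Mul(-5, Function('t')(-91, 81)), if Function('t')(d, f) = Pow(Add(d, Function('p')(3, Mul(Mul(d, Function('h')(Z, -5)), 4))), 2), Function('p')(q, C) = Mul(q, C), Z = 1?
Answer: -99413405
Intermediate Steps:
Function('p')(q, C) = Mul(C, q)
Function('t')(d, f) = Mul(2401, Pow(d, 2)) (Function('t')(d, f) = Pow(Add(d, Mul(Mul(Mul(d, 4), 4), 3)), 2) = Pow(Add(d, Mul(Mul(Mul(4, d), 4), 3)), 2) = Pow(Add(d, Mul(Mul(16, d), 3)), 2) = Pow(Add(d, Mul(48, d)), 2) = Pow(Mul(49, d), 2) = Mul(2401, Pow(d, 2)))
Mul(-5, Function('t')(-91, 81)) = Mul(-5, Mul(2401, Pow(-91, 2))) = Mul(-5, Mul(2401, 8281)) = Mul(-5, 19882681) = -99413405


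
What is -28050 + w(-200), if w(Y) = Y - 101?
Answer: -28351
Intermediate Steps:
w(Y) = -101 + Y
-28050 + w(-200) = -28050 + (-101 - 200) = -28050 - 301 = -28351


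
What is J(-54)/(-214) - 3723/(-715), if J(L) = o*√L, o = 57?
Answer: 3723/715 - 171*I*√6/214 ≈ 5.207 - 1.9573*I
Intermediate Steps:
J(L) = 57*√L
J(-54)/(-214) - 3723/(-715) = (57*√(-54))/(-214) - 3723/(-715) = (57*(3*I*√6))*(-1/214) - 3723*(-1/715) = (171*I*√6)*(-1/214) + 3723/715 = -171*I*√6/214 + 3723/715 = 3723/715 - 171*I*√6/214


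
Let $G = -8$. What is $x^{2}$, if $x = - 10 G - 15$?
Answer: $4225$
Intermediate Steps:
$x = 65$ ($x = \left(-10\right) \left(-8\right) - 15 = 80 - 15 = 65$)
$x^{2} = 65^{2} = 4225$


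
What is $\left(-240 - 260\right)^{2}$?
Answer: $250000$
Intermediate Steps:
$\left(-240 - 260\right)^{2} = \left(-500\right)^{2} = 250000$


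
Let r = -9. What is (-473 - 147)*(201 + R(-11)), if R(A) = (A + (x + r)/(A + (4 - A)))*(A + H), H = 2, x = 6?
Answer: -190185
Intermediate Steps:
R(A) = (2 + A)*(-¾ + A) (R(A) = (A + (6 - 9)/(A + (4 - A)))*(A + 2) = (A - 3/4)*(2 + A) = (A - 3*¼)*(2 + A) = (A - ¾)*(2 + A) = (-¾ + A)*(2 + A) = (2 + A)*(-¾ + A))
(-473 - 147)*(201 + R(-11)) = (-473 - 147)*(201 + (-3/2 + (-11)² + (5/4)*(-11))) = -620*(201 + (-3/2 + 121 - 55/4)) = -620*(201 + 423/4) = -620*1227/4 = -190185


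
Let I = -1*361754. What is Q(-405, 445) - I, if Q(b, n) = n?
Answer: 362199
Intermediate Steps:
I = -361754
Q(-405, 445) - I = 445 - 1*(-361754) = 445 + 361754 = 362199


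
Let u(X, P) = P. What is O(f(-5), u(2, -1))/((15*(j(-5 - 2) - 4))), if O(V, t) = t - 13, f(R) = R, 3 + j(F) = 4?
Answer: 14/45 ≈ 0.31111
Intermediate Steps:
j(F) = 1 (j(F) = -3 + 4 = 1)
O(V, t) = -13 + t
O(f(-5), u(2, -1))/((15*(j(-5 - 2) - 4))) = (-13 - 1)/((15*(1 - 4))) = -14/(15*(-3)) = -14/(-45) = -14*(-1/45) = 14/45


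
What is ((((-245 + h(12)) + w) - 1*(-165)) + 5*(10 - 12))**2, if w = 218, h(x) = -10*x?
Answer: 64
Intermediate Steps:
((((-245 + h(12)) + w) - 1*(-165)) + 5*(10 - 12))**2 = ((((-245 - 10*12) + 218) - 1*(-165)) + 5*(10 - 12))**2 = ((((-245 - 120) + 218) + 165) + 5*(-2))**2 = (((-365 + 218) + 165) - 10)**2 = ((-147 + 165) - 10)**2 = (18 - 10)**2 = 8**2 = 64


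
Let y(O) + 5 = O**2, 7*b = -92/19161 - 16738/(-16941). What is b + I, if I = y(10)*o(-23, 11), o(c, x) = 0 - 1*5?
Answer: -359665819193/757415169 ≈ -474.86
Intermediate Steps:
b = 106386082/757415169 (b = (-92/19161 - 16738/(-16941))/7 = (-92*1/19161 - 16738*(-1/16941))/7 = (-92/19161 + 16738/16941)/7 = (1/7)*(106386082/108202167) = 106386082/757415169 ≈ 0.14046)
o(c, x) = -5 (o(c, x) = 0 - 5 = -5)
y(O) = -5 + O**2
I = -475 (I = (-5 + 10**2)*(-5) = (-5 + 100)*(-5) = 95*(-5) = -475)
b + I = 106386082/757415169 - 475 = -359665819193/757415169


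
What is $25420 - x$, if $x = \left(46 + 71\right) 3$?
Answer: $25069$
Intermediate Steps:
$x = 351$ ($x = 117 \cdot 3 = 351$)
$25420 - x = 25420 - 351 = 25069$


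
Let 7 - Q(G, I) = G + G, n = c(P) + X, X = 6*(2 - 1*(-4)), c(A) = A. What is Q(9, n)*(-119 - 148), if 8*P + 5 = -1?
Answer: 2937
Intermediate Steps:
P = -¾ (P = -5/8 + (⅛)*(-1) = -5/8 - ⅛ = -¾ ≈ -0.75000)
X = 36 (X = 6*(2 + 4) = 6*6 = 36)
n = 141/4 (n = -¾ + 36 = 141/4 ≈ 35.250)
Q(G, I) = 7 - 2*G (Q(G, I) = 7 - (G + G) = 7 - 2*G)
Q(9, n)*(-119 - 148) = (7 - 2*9)*(-119 - 148) = (7 - 18)*(-267) = -11*(-267) = 2937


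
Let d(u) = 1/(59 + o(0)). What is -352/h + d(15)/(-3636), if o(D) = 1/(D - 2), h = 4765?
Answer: -74877277/1013544090 ≈ -0.073877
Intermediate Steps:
o(D) = 1/(-2 + D)
d(u) = 2/117 (d(u) = 1/(59 + 1/(-2 + 0)) = 1/(59 + 1/(-2)) = 1/(59 - ½) = 1/(117/2) = 2/117)
-352/h + d(15)/(-3636) = -352/4765 + (2/117)/(-3636) = -352*1/4765 + (2/117)*(-1/3636) = -352/4765 - 1/212706 = -74877277/1013544090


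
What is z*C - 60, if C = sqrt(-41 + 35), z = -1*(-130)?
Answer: -60 + 130*I*sqrt(6) ≈ -60.0 + 318.43*I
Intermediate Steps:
z = 130
C = I*sqrt(6) (C = sqrt(-6) = I*sqrt(6) ≈ 2.4495*I)
z*C - 60 = 130*(I*sqrt(6)) - 60 = 130*I*sqrt(6) - 60 = -60 + 130*I*sqrt(6)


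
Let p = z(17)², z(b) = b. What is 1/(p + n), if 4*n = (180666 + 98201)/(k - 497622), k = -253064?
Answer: 3002744/867514149 ≈ 0.0034613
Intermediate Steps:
p = 289 (p = 17² = 289)
n = -278867/3002744 (n = ((180666 + 98201)/(-253064 - 497622))/4 = (278867/(-750686))/4 = (278867*(-1/750686))/4 = (¼)*(-278867/750686) = -278867/3002744 ≈ -0.092871)
1/(p + n) = 1/(289 - 278867/3002744) = 1/(867514149/3002744) = 3002744/867514149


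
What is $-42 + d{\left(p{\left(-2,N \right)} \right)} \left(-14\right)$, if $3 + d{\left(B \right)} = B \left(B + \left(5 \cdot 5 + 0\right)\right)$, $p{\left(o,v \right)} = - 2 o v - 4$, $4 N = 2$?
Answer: $644$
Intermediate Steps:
$N = \frac{1}{2}$ ($N = \frac{1}{4} \cdot 2 = \frac{1}{2} \approx 0.5$)
$p{\left(o,v \right)} = -4 - 2 o v$ ($p{\left(o,v \right)} = - 2 o v - 4 = -4 - 2 o v$)
$d{\left(B \right)} = -3 + B \left(25 + B\right)$ ($d{\left(B \right)} = -3 + B \left(B + \left(5 \cdot 5 + 0\right)\right) = -3 + B \left(B + \left(25 + 0\right)\right) = -3 + B \left(B + 25\right) = -3 + B \left(25 + B\right)$)
$-42 + d{\left(p{\left(-2,N \right)} \right)} \left(-14\right) = -42 + \left(-3 + \left(-4 - \left(-4\right) \frac{1}{2}\right)^{2} + 25 \left(-4 - \left(-4\right) \frac{1}{2}\right)\right) \left(-14\right) = -42 + \left(-3 + \left(-4 + 2\right)^{2} + 25 \left(-4 + 2\right)\right) \left(-14\right) = -42 + \left(-3 + \left(-2\right)^{2} + 25 \left(-2\right)\right) \left(-14\right) = -42 + \left(-3 + 4 - 50\right) \left(-14\right) = -42 - -686 = -42 + 686 = 644$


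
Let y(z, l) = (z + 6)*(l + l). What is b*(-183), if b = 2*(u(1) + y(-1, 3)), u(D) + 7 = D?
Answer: -8784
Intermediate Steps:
u(D) = -7 + D
y(z, l) = 2*l*(6 + z) (y(z, l) = (6 + z)*(2*l) = 2*l*(6 + z))
b = 48 (b = 2*((-7 + 1) + 2*3*(6 - 1)) = 2*(-6 + 2*3*5) = 2*(-6 + 30) = 2*24 = 48)
b*(-183) = 48*(-183) = -8784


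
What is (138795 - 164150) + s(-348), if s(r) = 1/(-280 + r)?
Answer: -15922941/628 ≈ -25355.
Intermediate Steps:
(138795 - 164150) + s(-348) = (138795 - 164150) + 1/(-280 - 348) = -25355 + 1/(-628) = -25355 - 1/628 = -15922941/628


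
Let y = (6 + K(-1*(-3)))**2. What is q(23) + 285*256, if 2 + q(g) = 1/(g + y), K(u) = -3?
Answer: 2334657/32 ≈ 72958.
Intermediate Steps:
y = 9 (y = (6 - 3)**2 = 3**2 = 9)
q(g) = -2 + 1/(9 + g) (q(g) = -2 + 1/(g + 9) = -2 + 1/(9 + g))
q(23) + 285*256 = (-17 - 2*23)/(9 + 23) + 285*256 = (-17 - 46)/32 + 72960 = (1/32)*(-63) + 72960 = -63/32 + 72960 = 2334657/32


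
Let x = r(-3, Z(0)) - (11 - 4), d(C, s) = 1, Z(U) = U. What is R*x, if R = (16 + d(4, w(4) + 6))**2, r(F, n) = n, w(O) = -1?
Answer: -2023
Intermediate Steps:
R = 289 (R = (16 + 1)**2 = 17**2 = 289)
x = -7 (x = 0 - (11 - 4) = 0 - 1*7 = 0 - 7 = -7)
R*x = 289*(-7) = -2023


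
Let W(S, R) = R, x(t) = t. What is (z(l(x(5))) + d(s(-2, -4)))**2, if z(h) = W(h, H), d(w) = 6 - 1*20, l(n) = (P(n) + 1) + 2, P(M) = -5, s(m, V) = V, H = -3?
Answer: 289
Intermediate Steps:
l(n) = -2 (l(n) = (-5 + 1) + 2 = -4 + 2 = -2)
d(w) = -14 (d(w) = 6 - 20 = -14)
z(h) = -3
(z(l(x(5))) + d(s(-2, -4)))**2 = (-3 - 14)**2 = (-17)**2 = 289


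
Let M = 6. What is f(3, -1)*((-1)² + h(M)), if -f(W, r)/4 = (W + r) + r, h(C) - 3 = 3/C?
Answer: -18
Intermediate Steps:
h(C) = 3 + 3/C
f(W, r) = -8*r - 4*W (f(W, r) = -4*((W + r) + r) = -4*(W + 2*r) = -8*r - 4*W)
f(3, -1)*((-1)² + h(M)) = (-8*(-1) - 4*3)*((-1)² + (3 + 3/6)) = (8 - 12)*(1 + (3 + 3*(⅙))) = -4*(1 + (3 + ½)) = -4*(1 + 7/2) = -4*9/2 = -18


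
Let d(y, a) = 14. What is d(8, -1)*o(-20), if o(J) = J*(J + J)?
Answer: 11200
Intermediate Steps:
o(J) = 2*J² (o(J) = J*(2*J) = 2*J²)
d(8, -1)*o(-20) = 14*(2*(-20)²) = 14*(2*400) = 14*800 = 11200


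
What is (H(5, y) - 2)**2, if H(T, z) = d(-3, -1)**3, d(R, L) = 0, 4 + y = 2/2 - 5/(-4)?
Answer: 4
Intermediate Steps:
y = -7/4 (y = -4 + (2/2 - 5/(-4)) = -4 + (2*(1/2) - 5*(-1/4)) = -4 + (1 + 5/4) = -4 + 9/4 = -7/4 ≈ -1.7500)
H(T, z) = 0 (H(T, z) = 0**3 = 0)
(H(5, y) - 2)**2 = (0 - 2)**2 = (-2)**2 = 4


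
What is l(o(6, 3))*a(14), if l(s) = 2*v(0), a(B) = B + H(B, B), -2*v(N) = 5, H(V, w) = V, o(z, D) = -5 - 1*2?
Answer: -140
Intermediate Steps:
o(z, D) = -7 (o(z, D) = -5 - 2 = -7)
v(N) = -5/2 (v(N) = -½*5 = -5/2)
a(B) = 2*B (a(B) = B + B = 2*B)
l(s) = -5 (l(s) = 2*(-5/2) = -5)
l(o(6, 3))*a(14) = -10*14 = -5*28 = -140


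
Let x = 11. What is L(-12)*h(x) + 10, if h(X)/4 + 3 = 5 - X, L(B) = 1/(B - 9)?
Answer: 82/7 ≈ 11.714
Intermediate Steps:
L(B) = 1/(-9 + B)
h(X) = 8 - 4*X (h(X) = -12 + 4*(5 - X) = -12 + (20 - 4*X) = 8 - 4*X)
L(-12)*h(x) + 10 = (8 - 4*11)/(-9 - 12) + 10 = (8 - 44)/(-21) + 10 = -1/21*(-36) + 10 = 12/7 + 10 = 82/7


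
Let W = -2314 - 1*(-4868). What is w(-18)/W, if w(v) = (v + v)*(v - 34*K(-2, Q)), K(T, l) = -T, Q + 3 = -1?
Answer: 1548/1277 ≈ 1.2122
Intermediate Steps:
Q = -4 (Q = -3 - 1 = -4)
W = 2554 (W = -2314 + 4868 = 2554)
w(v) = 2*v*(-68 + v) (w(v) = (v + v)*(v - (-34)*(-2)) = (2*v)*(v - 34*2) = (2*v)*(v - 68) = (2*v)*(-68 + v) = 2*v*(-68 + v))
w(-18)/W = (2*(-18)*(-68 - 18))/2554 = (2*(-18)*(-86))*(1/2554) = 3096*(1/2554) = 1548/1277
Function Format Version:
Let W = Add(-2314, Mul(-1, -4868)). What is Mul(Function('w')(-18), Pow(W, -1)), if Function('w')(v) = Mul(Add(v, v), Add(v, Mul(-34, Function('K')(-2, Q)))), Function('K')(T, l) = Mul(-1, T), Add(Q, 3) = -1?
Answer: Rational(1548, 1277) ≈ 1.2122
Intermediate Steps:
Q = -4 (Q = Add(-3, -1) = -4)
W = 2554 (W = Add(-2314, 4868) = 2554)
Function('w')(v) = Mul(2, v, Add(-68, v)) (Function('w')(v) = Mul(Add(v, v), Add(v, Mul(-34, Mul(-1, -2)))) = Mul(Mul(2, v), Add(v, Mul(-34, 2))) = Mul(Mul(2, v), Add(v, -68)) = Mul(Mul(2, v), Add(-68, v)) = Mul(2, v, Add(-68, v)))
Mul(Function('w')(-18), Pow(W, -1)) = Mul(Mul(2, -18, Add(-68, -18)), Pow(2554, -1)) = Mul(Mul(2, -18, -86), Rational(1, 2554)) = Mul(3096, Rational(1, 2554)) = Rational(1548, 1277)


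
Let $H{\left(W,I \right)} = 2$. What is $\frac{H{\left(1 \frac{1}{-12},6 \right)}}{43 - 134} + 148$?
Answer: $\frac{13466}{91} \approx 147.98$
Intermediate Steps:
$\frac{H{\left(1 \frac{1}{-12},6 \right)}}{43 - 134} + 148 = \frac{1}{43 - 134} \cdot 2 + 148 = \frac{1}{-91} \cdot 2 + 148 = \left(- \frac{1}{91}\right) 2 + 148 = - \frac{2}{91} + 148 = \frac{13466}{91}$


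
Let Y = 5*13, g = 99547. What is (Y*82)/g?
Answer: 5330/99547 ≈ 0.053543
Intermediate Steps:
Y = 65
(Y*82)/g = (65*82)/99547 = 5330*(1/99547) = 5330/99547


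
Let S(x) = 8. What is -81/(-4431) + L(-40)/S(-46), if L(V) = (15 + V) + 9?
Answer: -2927/1477 ≈ -1.9817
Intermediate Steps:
L(V) = 24 + V
-81/(-4431) + L(-40)/S(-46) = -81/(-4431) + (24 - 40)/8 = -81*(-1/4431) - 16*⅛ = 27/1477 - 2 = -2927/1477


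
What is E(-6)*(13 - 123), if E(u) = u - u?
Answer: 0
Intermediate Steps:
E(u) = 0
E(-6)*(13 - 123) = 0*(13 - 123) = 0*(-110) = 0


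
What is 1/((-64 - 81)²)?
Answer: 1/21025 ≈ 4.7562e-5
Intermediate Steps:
1/((-64 - 81)²) = 1/((-145)²) = 1/21025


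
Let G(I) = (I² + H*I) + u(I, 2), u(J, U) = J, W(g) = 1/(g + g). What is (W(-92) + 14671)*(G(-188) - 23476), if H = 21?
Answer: 5218061979/46 ≈ 1.1344e+8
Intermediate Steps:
W(g) = 1/(2*g)
G(I) = I² + 22*I (G(I) = (I² + 21*I) + I = I² + 22*I)
(W(-92) + 14671)*(G(-188) - 23476) = ((½)/(-92) + 14671)*(-188*(22 - 188) - 23476) = ((½)*(-1/92) + 14671)*(-188*(-166) - 23476) = (-1/184 + 14671)*(31208 - 23476) = (2699463/184)*7732 = 5218061979/46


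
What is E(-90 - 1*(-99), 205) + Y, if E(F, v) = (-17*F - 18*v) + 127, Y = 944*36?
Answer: 30268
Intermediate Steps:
Y = 33984
E(F, v) = 127 - 18*v - 17*F (E(F, v) = (-18*v - 17*F) + 127 = 127 - 18*v - 17*F)
E(-90 - 1*(-99), 205) + Y = (127 - 18*205 - 17*(-90 - 1*(-99))) + 33984 = (127 - 3690 - 17*(-90 + 99)) + 33984 = (127 - 3690 - 17*9) + 33984 = (127 - 3690 - 153) + 33984 = -3716 + 33984 = 30268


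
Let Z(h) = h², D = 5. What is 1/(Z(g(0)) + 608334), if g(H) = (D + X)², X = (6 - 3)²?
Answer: 1/646750 ≈ 1.5462e-6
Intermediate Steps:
X = 9 (X = 3² = 9)
g(H) = 196 (g(H) = (5 + 9)² = 14² = 196)
1/(Z(g(0)) + 608334) = 1/(196² + 608334) = 1/(38416 + 608334) = 1/646750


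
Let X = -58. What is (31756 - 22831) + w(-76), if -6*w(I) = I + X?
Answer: 26842/3 ≈ 8947.3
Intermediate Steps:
w(I) = 29/3 - I/6 (w(I) = -(I - 58)/6 = -(-58 + I)/6 = 29/3 - I/6)
(31756 - 22831) + w(-76) = (31756 - 22831) + (29/3 - ⅙*(-76)) = 8925 + (29/3 + 38/3) = 8925 + 67/3 = 26842/3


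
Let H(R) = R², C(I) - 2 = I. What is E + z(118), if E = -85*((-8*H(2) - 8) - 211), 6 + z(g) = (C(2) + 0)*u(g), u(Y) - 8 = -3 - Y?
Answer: 20877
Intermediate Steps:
C(I) = 2 + I
u(Y) = 5 - Y (u(Y) = 8 + (-3 - Y) = 5 - Y)
z(g) = 14 - 4*g (z(g) = -6 + ((2 + 2) + 0)*(5 - g) = -6 + (4 + 0)*(5 - g) = -6 + 4*(5 - g) = -6 + (20 - 4*g) = 14 - 4*g)
E = 21335 (E = -85*((-8*2² - 8) - 211) = -85*((-8*4 - 8) - 211) = -85*((-32 - 8) - 211) = -85*(-40 - 211) = -85*(-251) = 21335)
E + z(118) = 21335 + (14 - 4*118) = 21335 + (14 - 472) = 21335 - 458 = 20877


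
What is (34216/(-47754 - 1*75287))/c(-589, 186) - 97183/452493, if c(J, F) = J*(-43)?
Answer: -302862920450969/1410085567851651 ≈ -0.21478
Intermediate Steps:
c(J, F) = -43*J
(34216/(-47754 - 1*75287))/c(-589, 186) - 97183/452493 = (34216/(-47754 - 1*75287))/((-43*(-589))) - 97183/452493 = (34216/(-47754 - 75287))/25327 - 97183*1/452493 = (34216/(-123041))*(1/25327) - 97183/452493 = (34216*(-1/123041))*(1/25327) - 97183/452493 = -34216/123041*1/25327 - 97183/452493 = -34216/3116259407 - 97183/452493 = -302862920450969/1410085567851651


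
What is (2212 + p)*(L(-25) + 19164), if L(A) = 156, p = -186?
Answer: 39142320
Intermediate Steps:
(2212 + p)*(L(-25) + 19164) = (2212 - 186)*(156 + 19164) = 2026*19320 = 39142320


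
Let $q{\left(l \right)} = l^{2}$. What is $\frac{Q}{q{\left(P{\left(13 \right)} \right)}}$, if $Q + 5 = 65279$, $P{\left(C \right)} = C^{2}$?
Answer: $\frac{65274}{28561} \approx 2.2854$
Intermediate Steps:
$Q = 65274$ ($Q = -5 + 65279 = 65274$)
$\frac{Q}{q{\left(P{\left(13 \right)} \right)}} = \frac{65274}{\left(13^{2}\right)^{2}} = \frac{65274}{169^{2}} = \frac{65274}{28561}$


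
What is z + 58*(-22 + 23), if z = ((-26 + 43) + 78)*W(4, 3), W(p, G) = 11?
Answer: 1103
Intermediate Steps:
z = 1045 (z = ((-26 + 43) + 78)*11 = (17 + 78)*11 = 95*11 = 1045)
z + 58*(-22 + 23) = 1045 + 58*(-22 + 23) = 1045 + 58*1 = 1045 + 58 = 1103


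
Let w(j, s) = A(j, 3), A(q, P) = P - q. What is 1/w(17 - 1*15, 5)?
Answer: 1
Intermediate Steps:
w(j, s) = 3 - j
1/w(17 - 1*15, 5) = 1/(3 - (17 - 1*15)) = 1/(3 - (17 - 15)) = 1/(3 - 1*2) = 1/(3 - 2) = 1/1 = 1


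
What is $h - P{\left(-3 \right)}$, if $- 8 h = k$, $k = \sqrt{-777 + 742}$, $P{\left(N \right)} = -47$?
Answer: $47 - \frac{i \sqrt{35}}{8} \approx 47.0 - 0.73951 i$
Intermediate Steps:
$k = i \sqrt{35}$ ($k = \sqrt{-35} = i \sqrt{35} \approx 5.9161 i$)
$h = - \frac{i \sqrt{35}}{8} \approx - 0.73951 i$
$h - P{\left(-3 \right)} = - \frac{i \sqrt{35}}{8} - -47 = - \frac{i \sqrt{35}}{8} + 47 = 47 - \frac{i \sqrt{35}}{8}$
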